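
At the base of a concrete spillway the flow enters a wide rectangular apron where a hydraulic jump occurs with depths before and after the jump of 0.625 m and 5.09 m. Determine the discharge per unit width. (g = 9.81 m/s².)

For a rectangular channel the momentum equation gives q² = ½·g·y₁·y₂·(y₁ + y₂) = ½×9.81×0.625×5.09×5.71 = 89.2.
q = √89.2 = 9.44 m²/s.

q = 9.44 m²/s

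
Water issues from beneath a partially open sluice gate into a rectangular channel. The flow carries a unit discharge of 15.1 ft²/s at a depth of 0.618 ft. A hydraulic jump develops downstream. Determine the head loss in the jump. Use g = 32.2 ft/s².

V₁ = q/y₁ = 15.1/0.618 = 24.4 ft/s. Fr₁ = V₁/√(g·y₁) = 24.4/√(32.2×0.618) = 5.48.
Bélanger equation: y₂/y₁ = ½[√(1 + 8Fr₁²) − 1] = ½[√241.0 − 1] = 7.26.
y₂ = 7.26 × 0.618 = 4.49 ft.
V₂ = q/y₂ = 15.1/4.49 = 3.36 ft/s. E₁ = y₁ + V₁²/2g = 9.89 ft; E₂ = y₂ + V₂²/2g = 4.66 ft. ΔE = E₁ − E₂ = 5.22 ft.

ΔE = 5.22 ft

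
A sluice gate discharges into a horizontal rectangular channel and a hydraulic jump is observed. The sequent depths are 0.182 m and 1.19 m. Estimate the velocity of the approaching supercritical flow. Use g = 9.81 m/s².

V₁ = 6.63 m/s

For a rectangular channel the momentum equation gives q² = ½·g·y₁·y₂·(y₁ + y₂) = ½×9.81×0.182×1.19×1.37 = 1.46.
q = √1.46 = 1.21 m²/s.
V₁ = q/y₁ = 1.21/0.182 = 6.63 m/s.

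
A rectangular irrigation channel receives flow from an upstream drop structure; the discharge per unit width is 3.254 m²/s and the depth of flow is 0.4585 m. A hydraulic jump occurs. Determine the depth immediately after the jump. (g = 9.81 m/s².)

y₂ = 1.953 m

V₁ = q/y₁ = 3.254/0.4585 = 7.097 m/s. Fr₁ = V₁/√(g·y₁) = 7.097/√(9.81×0.4585) = 3.346.
By Bélanger, y₂/y₁ = ½[√(1 + 8Fr₁²) − 1] = ½[√90.586 − 1] = 4.259.
y₂ = 4.259 × 0.4585 = 1.953 m.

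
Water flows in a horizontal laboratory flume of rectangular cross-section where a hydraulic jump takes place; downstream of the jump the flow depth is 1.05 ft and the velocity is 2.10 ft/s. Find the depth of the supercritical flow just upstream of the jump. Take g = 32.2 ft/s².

y₁ = 0.225 ft

Fr₂ = V₂/√(g·y₂) = 2.10/√(32.2×1.05) = 0.361.
Since the conjugate-depth ratio holds either way, y₁/y₂ = ½[√(1 + 8Fr₂²) − 1] = ½[√2.043 − 1] = 0.215.
y₁ = 0.215 × 1.05 = 0.225 ft.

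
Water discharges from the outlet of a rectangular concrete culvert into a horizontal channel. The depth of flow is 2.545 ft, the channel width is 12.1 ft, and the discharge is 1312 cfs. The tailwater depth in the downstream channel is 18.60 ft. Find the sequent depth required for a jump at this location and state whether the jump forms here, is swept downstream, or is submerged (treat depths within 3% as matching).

y₂ = 15.71 ft; the jump is submerged

q = Q/b = 1312/12.1 = 108.4 ft²/s; V₁ = q/y₁ = 42.61 ft/s. Fr₁ = V₁/√(g·y₁) = 4.706.
Bélanger equation: y₂/y₁ = ½[√(1 + 8Fr₁²) − 1] = ½[√178.20 − 1] = 6.175.
y₂ = 6.175 × 2.545 = 15.71 ft.
Tailwater y_tw = 18.60 ft: y_tw > y₂, so the jump is submerged.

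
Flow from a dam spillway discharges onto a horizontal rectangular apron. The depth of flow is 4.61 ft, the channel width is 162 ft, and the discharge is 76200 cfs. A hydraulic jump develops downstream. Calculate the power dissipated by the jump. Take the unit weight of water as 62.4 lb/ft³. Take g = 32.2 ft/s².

P = 974063 hp

q = Q/b = 76200/162 = 470 ft²/s; V₁ = q/y₁ = 102 ft/s. Fr₁ = V₁/√(g·y₁) = 8.37.
Sequent-depth ratio: y₂/y₁ = ½[√(1 + 8Fr₁²) − 1] = ½[√562.1 − 1] = 11.4.
y₂ = 11.4 × 4.61 = 52.3 ft.
V₂ = q/y₂ = 470/52.3 = 8.99 ft/s. E₁ = y₁ + V₁²/2g = 166 ft; E₂ = y₂ + V₂²/2g = 53.6 ft. ΔE = E₁ − E₂ = 113 ft.
P = γ·Q·ΔE/550 = 62.4 × 76200 × 113 / 550 = 974063 hp.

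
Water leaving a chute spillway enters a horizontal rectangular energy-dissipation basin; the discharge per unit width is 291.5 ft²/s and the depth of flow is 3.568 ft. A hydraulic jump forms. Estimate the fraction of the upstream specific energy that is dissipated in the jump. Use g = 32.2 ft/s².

V₁ = q/y₁ = 291.5/3.568 = 81.70 ft/s. Fr₁ = V₁/√(g·y₁) = 81.70/√(32.2×3.568) = 7.622.
Sequent-depth ratio: y₂/y₁ = ½[√(1 + 8Fr₁²) − 1] = ½[√465.77 − 1] = 10.29.
y₂ = 10.29 × 3.568 = 36.72 ft.
E₁ = y₁ + V₁²/2g = 107.2 ft. ΔE = (y₂ − y₁)³/(4y₁y₂) = 69.51 ft. ΔE/E₁ = 69.51/107.2 = 0.648.

ΔE/E₁ = 0.648 (64.8%)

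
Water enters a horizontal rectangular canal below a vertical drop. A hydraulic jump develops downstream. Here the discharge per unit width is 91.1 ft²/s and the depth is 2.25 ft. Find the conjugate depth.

y₂ = 14.1 ft

V₁ = q/y₁ = 91.1/2.25 = 40.5 ft/s. Fr₁ = V₁/√(g·y₁) = 40.5/√(32.2×2.25) = 4.76.
From the momentum equation for a rectangular channel, y₂/y₁ = ½[√(1 + 8Fr₁²) − 1] = ½[√182.0 − 1] = 6.25.
y₂ = 6.25 × 2.25 = 14.1 ft.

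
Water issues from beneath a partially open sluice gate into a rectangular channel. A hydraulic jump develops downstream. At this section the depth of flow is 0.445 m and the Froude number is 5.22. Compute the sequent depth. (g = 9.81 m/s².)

y₂ = 3.07 m

Fr₁ = 5.22 (given).
From the momentum equation for a rectangular channel, y₂/y₁ = ½[√(1 + 8Fr₁²) − 1] = ½[√219.0 − 1] = 6.90.
y₂ = 6.90 × 0.445 = 3.07 m.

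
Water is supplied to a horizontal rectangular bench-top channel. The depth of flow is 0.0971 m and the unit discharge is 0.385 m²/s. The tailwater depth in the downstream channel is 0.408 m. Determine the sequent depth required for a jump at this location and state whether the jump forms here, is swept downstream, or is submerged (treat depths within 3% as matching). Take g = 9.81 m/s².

V₁ = q/y₁ = 0.385/0.0971 = 3.96 m/s. Fr₁ = V₁/√(g·y₁) = 3.96/√(9.81×0.0971) = 4.06.
Bélanger equation: y₂/y₁ = ½[√(1 + 8Fr₁²) − 1] = ½[√133.0 − 1] = 5.27.
y₂ = 5.27 × 0.0971 = 0.511 m.
Tailwater y_tw = 0.408 m: y_tw < y₂, so the jump is swept downstream.

y₂ = 0.511 m; the jump is swept downstream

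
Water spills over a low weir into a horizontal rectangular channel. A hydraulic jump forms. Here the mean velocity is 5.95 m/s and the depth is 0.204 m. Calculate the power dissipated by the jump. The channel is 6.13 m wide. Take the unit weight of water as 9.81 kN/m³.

P = 60.8 kW

Fr₁ = V₁/√(g·y₁) = 5.95/√(9.81×0.204) = 4.21.
By Bélanger, y₂/y₁ = ½[√(1 + 8Fr₁²) − 1] = ½[√142.5 − 1] = 5.47.
y₂ = 5.47 × 0.204 = 1.12 m.
Head loss: ΔE = (y₂ − y₁)³/(4y₁y₂) = (1.12 − 0.204)³/(4×0.204×1.12) = 0.758/0.910 = 0.832 m.
q = V₁·y₁ = 5.95 × 0.204 = 1.21 m²/s. Q = q·b = 1.21 × 6.13 = 7.44 m³/s. P = γ·Q·ΔE = 9.81 × 7.44 × 0.832 = 60.8 kW.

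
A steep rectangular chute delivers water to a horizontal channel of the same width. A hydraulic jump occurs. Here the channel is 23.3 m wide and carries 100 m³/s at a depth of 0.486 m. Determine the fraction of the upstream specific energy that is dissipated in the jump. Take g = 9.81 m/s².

ΔE/E₁ = 0.397 (39.7%)

q = Q/b = 100/23.3 = 4.29 m²/s; V₁ = q/y₁ = 8.83 m/s. Fr₁ = V₁/√(g·y₁) = 4.04.
Sequent-depth ratio: y₂/y₁ = ½[√(1 + 8Fr₁²) − 1] = ½[√131.9 − 1] = 5.24.
y₂ = 5.24 × 0.486 = 2.55 m.
E₁ = y₁ + V₁²/2g = 4.46 m. ΔE = (y₂ − y₁)³/(4y₁y₂) = 1.77 m. ΔE/E₁ = 1.77/4.46 = 0.397.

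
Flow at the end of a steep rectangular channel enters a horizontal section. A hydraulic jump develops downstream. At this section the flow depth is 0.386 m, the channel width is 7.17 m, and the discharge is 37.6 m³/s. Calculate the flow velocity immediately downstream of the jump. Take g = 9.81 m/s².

V₂ = 1.45 m/s

q = Q/b = 37.6/7.17 = 5.24 m²/s; V₁ = q/y₁ = 13.6 m/s. Fr₁ = V₁/√(g·y₁) = 6.98.
Conjugate-depth relation: y₂/y₁ = ½[√(1 + 8Fr₁²) − 1] = ½[√390.9 − 1] = 9.39.
y₂ = 9.39 × 0.386 = 3.62 m.
V₂ = q/y₂ = 5.24/3.62 = 1.45 m/s.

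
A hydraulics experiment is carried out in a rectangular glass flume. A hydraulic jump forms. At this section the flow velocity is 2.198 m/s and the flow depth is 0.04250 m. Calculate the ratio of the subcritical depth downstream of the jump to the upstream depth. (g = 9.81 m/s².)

Fr₁ = V₁/√(g·y₁) = 2.198/√(9.81×0.04250) = 3.404.
By Bélanger, y₂/y₁ = ½[√(1 + 8Fr₁²) − 1] = ½[√93.702 − 1] = 4.340.

y₂/y₁ = 4.340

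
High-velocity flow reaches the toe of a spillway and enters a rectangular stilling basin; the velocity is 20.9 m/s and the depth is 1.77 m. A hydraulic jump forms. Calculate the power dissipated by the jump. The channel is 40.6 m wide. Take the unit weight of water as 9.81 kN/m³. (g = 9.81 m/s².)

P = 174198 kW

Fr₁ = V₁/√(g·y₁) = 20.9/√(9.81×1.77) = 5.02.
From the momentum equation for a rectangular channel, y₂/y₁ = ½[√(1 + 8Fr₁²) − 1] = ½[√202.3 − 1] = 6.61.
y₂ = 6.61 × 1.77 = 11.7 m.
q = V₁·y₁ = 20.9 × 1.77 = 37.0 m²/s. V₂ = q/y₂ = 37.0/11.7 = 3.16 m/s. E₁ = y₁ + V₁²/2g = 24.0 m; E₂ = y₂ + V₂²/2g = 12.2 m. ΔE = E₁ − E₂ = 11.8 m.
Q = q·b = 37.0 × 40.6 = 1502 m³/s. P = γ·Q·ΔE = 9.81 × 1502 × 11.8 = 174198 kW.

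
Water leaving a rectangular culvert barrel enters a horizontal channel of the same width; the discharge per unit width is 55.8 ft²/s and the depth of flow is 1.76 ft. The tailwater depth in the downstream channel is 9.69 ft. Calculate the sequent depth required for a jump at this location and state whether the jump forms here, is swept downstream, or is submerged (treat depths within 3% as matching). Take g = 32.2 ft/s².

y₂ = 9.64 ft; the jump forms here

V₁ = q/y₁ = 55.8/1.76 = 31.7 ft/s. Fr₁ = V₁/√(g·y₁) = 31.7/√(32.2×1.76) = 4.21.
Bélanger equation: y₂/y₁ = ½[√(1 + 8Fr₁²) − 1] = ½[√142.9 − 1] = 5.48.
y₂ = 5.48 × 1.76 = 9.64 ft.
Tailwater y_tw = 9.69 ft: y_tw ≈ y₂, so the jump forms here.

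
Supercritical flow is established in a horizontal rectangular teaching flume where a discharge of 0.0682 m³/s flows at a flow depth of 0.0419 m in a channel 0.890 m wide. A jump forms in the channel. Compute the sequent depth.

q = Q/b = 0.0682/0.890 = 0.0766 m²/s; V₁ = q/y₁ = 1.83 m/s. Fr₁ = V₁/√(g·y₁) = 2.85.
Bélanger equation: y₂/y₁ = ½[√(1 + 8Fr₁²) − 1] = ½[√66.10 − 1] = 3.57.
y₂ = 3.57 × 0.0419 = 0.149 m.

y₂ = 0.149 m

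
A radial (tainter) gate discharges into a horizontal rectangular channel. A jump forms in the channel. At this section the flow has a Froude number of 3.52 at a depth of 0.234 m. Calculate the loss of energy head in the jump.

Fr₁ = 3.52 (given).
By Bélanger, y₂/y₁ = ½[√(1 + 8Fr₁²) − 1] = ½[√100.1 − 1] = 4.50.
y₂ = 4.50 × 0.234 = 1.05 m.
Head loss: ΔE = (y₂ − y₁)³/(4y₁y₂) = (1.05 − 0.234)³/(4×0.234×1.05) = 0.551/0.986 = 0.558 m.

ΔE = 0.558 m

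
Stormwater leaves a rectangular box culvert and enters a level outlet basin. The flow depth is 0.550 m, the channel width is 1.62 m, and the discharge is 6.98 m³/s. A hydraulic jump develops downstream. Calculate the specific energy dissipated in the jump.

q = Q/b = 6.98/1.62 = 4.31 m²/s; V₁ = q/y₁ = 7.83 m/s. Fr₁ = V₁/√(g·y₁) = 3.37.
Conjugate-depth relation: y₂/y₁ = ½[√(1 + 8Fr₁²) − 1] = ½[√91.99 − 1] = 4.30.
y₂ = 4.30 × 0.550 = 2.36 m.
V₂ = q/y₂ = 4.31/2.36 = 1.82 m/s. E₁ = y₁ + V₁²/2g = 3.68 m; E₂ = y₂ + V₂²/2g = 2.53 m. ΔE = E₁ − E₂ = 1.15 m.

ΔE = 1.15 m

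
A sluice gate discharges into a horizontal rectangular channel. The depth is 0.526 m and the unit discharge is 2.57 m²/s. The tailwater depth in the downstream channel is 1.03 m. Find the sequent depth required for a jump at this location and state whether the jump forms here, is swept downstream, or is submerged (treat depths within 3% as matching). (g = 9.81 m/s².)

V₁ = q/y₁ = 2.57/0.526 = 4.89 m/s. Fr₁ = V₁/√(g·y₁) = 4.89/√(9.81×0.526) = 2.15.
Conjugate-depth relation: y₂/y₁ = ½[√(1 + 8Fr₁²) − 1] = ½[√38.01 − 1] = 2.58.
y₂ = 2.58 × 0.526 = 1.36 m.
Tailwater y_tw = 1.03 m: y_tw < y₂, so the jump is swept downstream.

y₂ = 1.36 m; the jump is swept downstream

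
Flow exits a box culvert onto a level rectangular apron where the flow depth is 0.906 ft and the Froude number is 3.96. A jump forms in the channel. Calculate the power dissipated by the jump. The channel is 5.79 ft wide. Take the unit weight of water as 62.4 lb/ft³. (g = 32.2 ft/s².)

Fr₁ = 3.96 (given).
Sequent-depth ratio: y₂/y₁ = ½[√(1 + 8Fr₁²) − 1] = ½[√126.5 − 1] = 5.12.
y₂ = 5.12 × 0.906 = 4.64 ft.
Head loss: ΔE = (y₂ − y₁)³/(4y₁y₂) = (4.64 − 0.906)³/(4×0.906×4.64) = 52.1/16.8 = 3.10 ft.
V₁ = Fr₁·√(g·y₁) = 3.96×√(32.2×0.906) = 21.4 ft/s; q = V₁·y₁ = 19.4 ft²/s. Q = q·b = 19.4 × 5.79 = 112 cfs. P = γ·Q·ΔE/550 = 62.4 × 112 × 3.10 / 550 = 39.4 hp.

P = 39.4 hp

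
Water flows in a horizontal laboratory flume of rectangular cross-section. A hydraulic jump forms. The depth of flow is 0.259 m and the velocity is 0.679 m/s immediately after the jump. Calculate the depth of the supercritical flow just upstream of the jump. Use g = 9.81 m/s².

Fr₂ = V₂/√(g·y₂) = 0.679/√(9.81×0.259) = 0.426.
Applying the sequent-depth relation in reverse, y₁/y₂ = ½[√(1 + 8Fr₂²) − 1] = ½[√2.452 − 1] = 0.283.
y₁ = 0.283 × 0.259 = 0.0733 m.

y₁ = 0.0733 m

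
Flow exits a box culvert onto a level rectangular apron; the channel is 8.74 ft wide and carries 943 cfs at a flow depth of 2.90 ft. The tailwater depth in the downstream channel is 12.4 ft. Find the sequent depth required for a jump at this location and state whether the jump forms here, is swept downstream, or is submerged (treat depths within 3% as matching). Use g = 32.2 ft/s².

q = Q/b = 943/8.74 = 108 ft²/s; V₁ = q/y₁ = 37.2 ft/s. Fr₁ = V₁/√(g·y₁) = 3.85.
By Bélanger, y₂/y₁ = ½[√(1 + 8Fr₁²) − 1] = ½[√119.6 − 1] = 4.97.
y₂ = 4.97 × 2.90 = 14.4 ft.
Tailwater y_tw = 12.4 ft: y_tw < y₂, so the jump is swept downstream.

y₂ = 14.4 ft; the jump is swept downstream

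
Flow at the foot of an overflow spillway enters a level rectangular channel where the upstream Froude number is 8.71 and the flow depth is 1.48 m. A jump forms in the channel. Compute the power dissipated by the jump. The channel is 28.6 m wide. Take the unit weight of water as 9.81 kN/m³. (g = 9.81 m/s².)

P = 547281 kW

Fr₁ = 8.71 (given).
Sequent-depth ratio: y₂/y₁ = ½[√(1 + 8Fr₁²) − 1] = ½[√607.9 − 1] = 11.8.
y₂ = 11.8 × 1.48 = 17.5 m.
Head loss: ΔE = (y₂ − y₁)³/(4y₁y₂) = (17.5 − 1.48)³/(4×1.48×17.5) = 4116/104 = 39.7 m.
V₁ = Fr₁·√(g·y₁) = 8.71×√(9.81×1.48) = 33.2 m/s; q = V₁·y₁ = 49.1 m²/s. Q = q·b = 49.1 × 28.6 = 1405 m³/s. P = γ·Q·ΔE = 9.81 × 1405 × 39.7 = 547281 kW.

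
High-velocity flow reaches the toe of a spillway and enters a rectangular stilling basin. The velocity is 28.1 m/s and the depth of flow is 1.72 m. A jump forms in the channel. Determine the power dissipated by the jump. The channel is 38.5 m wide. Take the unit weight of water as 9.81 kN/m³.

P = 468883 kW

Fr₁ = V₁/√(g·y₁) = 28.1/√(9.81×1.72) = 6.84.
Bélanger equation: y₂/y₁ = ½[√(1 + 8Fr₁²) − 1] = ½[√375.4 − 1] = 9.19.
y₂ = 9.19 × 1.72 = 15.8 m.
Head loss: ΔE = (y₂ − y₁)³/(4y₁y₂) = (15.8 − 1.72)³/(4×1.72×15.8) = 2793/109 = 25.7 m.
q = V₁·y₁ = 28.1 × 1.72 = 48.3 m²/s. Q = q·b = 48.3 × 38.5 = 1861 m³/s. P = γ·Q·ΔE = 9.81 × 1861 × 25.7 = 468883 kW.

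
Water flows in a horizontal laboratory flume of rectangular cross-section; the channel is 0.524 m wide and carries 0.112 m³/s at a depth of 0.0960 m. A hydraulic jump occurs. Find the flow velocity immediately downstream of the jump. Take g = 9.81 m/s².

q = Q/b = 0.112/0.524 = 0.214 m²/s; V₁ = q/y₁ = 2.23 m/s. Fr₁ = V₁/√(g·y₁) = 2.29.
Bélanger equation: y₂/y₁ = ½[√(1 + 8Fr₁²) − 1] = ½[√43.11 − 1] = 2.78.
y₂ = 2.78 × 0.0960 = 0.267 m.
V₂ = q/y₂ = 0.214/0.267 = 0.800 m/s.

V₂ = 0.800 m/s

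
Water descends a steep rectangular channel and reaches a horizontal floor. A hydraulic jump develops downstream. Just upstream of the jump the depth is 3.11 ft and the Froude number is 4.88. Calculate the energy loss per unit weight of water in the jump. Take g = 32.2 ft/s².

Fr₁ = 4.88 (given).
Sequent-depth ratio: y₂/y₁ = ½[√(1 + 8Fr₁²) − 1] = ½[√191.5 − 1] = 6.42.
y₂ = 6.42 × 3.11 = 20.0 ft.
V₁ = Fr₁·√(g·y₁) = 4.88×√(32.2×3.11) = 48.8 ft/s; q = V₁·y₁ = 152 ft²/s. V₂ = q/y₂ = 152/20.0 = 7.61 ft/s. E₁ = y₁ + V₁²/2g = 40.1 ft; E₂ = y₂ + V₂²/2g = 20.9 ft. ΔE = E₁ − E₂ = 19.3 ft.

ΔE = 19.3 ft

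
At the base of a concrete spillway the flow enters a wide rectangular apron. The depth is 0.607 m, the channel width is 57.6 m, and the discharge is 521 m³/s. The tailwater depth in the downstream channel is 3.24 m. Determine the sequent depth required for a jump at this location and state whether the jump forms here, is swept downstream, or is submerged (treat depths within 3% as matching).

q = Q/b = 521/57.6 = 9.05 m²/s; V₁ = q/y₁ = 14.9 m/s. Fr₁ = V₁/√(g·y₁) = 6.11.
By Bélanger, y₂/y₁ = ½[√(1 + 8Fr₁²) − 1] = ½[√299.3 − 1] = 8.15.
y₂ = 8.15 × 0.607 = 4.95 m.
Tailwater y_tw = 3.24 m: y_tw < y₂, so the jump is swept downstream.

y₂ = 4.95 m; the jump is swept downstream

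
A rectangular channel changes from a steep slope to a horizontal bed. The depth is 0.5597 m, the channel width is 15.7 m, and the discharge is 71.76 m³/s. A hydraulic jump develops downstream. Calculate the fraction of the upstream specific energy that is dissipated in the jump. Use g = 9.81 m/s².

ΔE/E₁ = 0.327 (32.7%)

q = Q/b = 71.76/15.7 = 4.571 m²/s; V₁ = q/y₁ = 8.166 m/s. Fr₁ = V₁/√(g·y₁) = 3.485.
By Bélanger, y₂/y₁ = ½[√(1 + 8Fr₁²) − 1] = ½[√98.167 − 1] = 4.454.
y₂ = 4.454 × 0.5597 = 2.493 m.
E₁ = y₁ + V₁²/2g = 3.959 m. ΔE = (y₂ − y₁)³/(4y₁y₂) = 1.295 m. ΔE/E₁ = 1.295/3.959 = 0.327.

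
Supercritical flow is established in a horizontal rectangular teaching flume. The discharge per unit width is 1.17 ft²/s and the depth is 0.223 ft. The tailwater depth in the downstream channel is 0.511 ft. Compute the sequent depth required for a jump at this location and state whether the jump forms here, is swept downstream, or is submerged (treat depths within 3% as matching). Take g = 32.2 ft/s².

y₂ = 0.516 ft; the jump forms here

V₁ = q/y₁ = 1.17/0.223 = 5.25 ft/s. Fr₁ = V₁/√(g·y₁) = 5.25/√(32.2×0.223) = 1.96.
Sequent-depth ratio: y₂/y₁ = ½[√(1 + 8Fr₁²) − 1] = ½[√31.67 − 1] = 2.31.
y₂ = 2.31 × 0.223 = 0.516 ft.
Tailwater y_tw = 0.511 ft: y_tw ≈ y₂, so the jump forms here.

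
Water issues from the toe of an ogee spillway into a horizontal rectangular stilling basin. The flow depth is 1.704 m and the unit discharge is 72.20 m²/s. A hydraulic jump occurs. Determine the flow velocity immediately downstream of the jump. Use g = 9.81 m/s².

V₁ = q/y₁ = 72.20/1.704 = 42.37 m/s. Fr₁ = V₁/√(g·y₁) = 42.37/√(9.81×1.704) = 10.36.
From the momentum equation for a rectangular channel, y₂/y₁ = ½[√(1 + 8Fr₁²) − 1] = ½[√860.18 − 1] = 14.16.
y₂ = 14.16 × 1.704 = 24.14 m.
V₂ = q/y₂ = 72.20/24.14 = 2.991 m/s.

V₂ = 2.991 m/s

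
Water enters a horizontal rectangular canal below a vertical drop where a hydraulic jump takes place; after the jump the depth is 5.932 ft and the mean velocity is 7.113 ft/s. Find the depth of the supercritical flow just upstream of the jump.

y₁ = 2.272 ft

Fr₂ = V₂/√(g·y₂) = 7.113/√(32.2×5.932) = 0.5147.
Since the conjugate-depth ratio holds either way, y₁/y₂ = ½[√(1 + 8Fr₂²) − 1] = ½[√3.1190 − 1] = 0.3830.
y₁ = 0.3830 × 5.932 = 2.272 ft.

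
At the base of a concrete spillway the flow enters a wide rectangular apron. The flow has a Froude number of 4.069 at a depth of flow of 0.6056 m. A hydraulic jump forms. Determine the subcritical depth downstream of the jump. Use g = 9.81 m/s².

y₂ = 3.195 m

Fr₁ = 4.069 (given).
Conjugate-depth relation: y₂/y₁ = ½[√(1 + 8Fr₁²) − 1] = ½[√133.45 − 1] = 5.276.
y₂ = 5.276 × 0.6056 = 3.195 m.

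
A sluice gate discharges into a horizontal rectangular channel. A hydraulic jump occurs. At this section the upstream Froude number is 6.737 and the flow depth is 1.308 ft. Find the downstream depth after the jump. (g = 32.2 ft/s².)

Fr₁ = 6.737 (given).
By Bélanger, y₂/y₁ = ½[√(1 + 8Fr₁²) − 1] = ½[√364.10 − 1] = 9.041.
y₂ = 9.041 × 1.308 = 11.83 ft.

y₂ = 11.83 ft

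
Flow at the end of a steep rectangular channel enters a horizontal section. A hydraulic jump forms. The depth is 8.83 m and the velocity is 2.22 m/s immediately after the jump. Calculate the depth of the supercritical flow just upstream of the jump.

y₁ = 0.911 m

Fr₂ = V₂/√(g·y₂) = 2.22/√(9.81×8.83) = 0.239.
Since the conjugate-depth ratio holds either way, y₁/y₂ = ½[√(1 + 8Fr₂²) − 1] = ½[√1.455 − 1] = 0.103.
y₁ = 0.103 × 8.83 = 0.911 m.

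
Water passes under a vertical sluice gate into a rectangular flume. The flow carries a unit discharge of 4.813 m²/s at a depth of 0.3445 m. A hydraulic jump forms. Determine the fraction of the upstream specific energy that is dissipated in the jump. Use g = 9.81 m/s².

V₁ = q/y₁ = 4.813/0.3445 = 13.97 m/s. Fr₁ = V₁/√(g·y₁) = 13.97/√(9.81×0.3445) = 7.600.
Sequent-depth ratio: y₂/y₁ = ½[√(1 + 8Fr₁²) − 1] = ½[√463.05 − 1] = 10.26.
y₂ = 10.26 × 0.3445 = 3.534 m.
E₁ = y₁ + V₁²/2g = 10.29 m. ΔE = (y₂ − y₁)³/(4y₁y₂) = 6.664 m. ΔE/E₁ = 6.664/10.29 = 0.647.

ΔE/E₁ = 0.647 (64.7%)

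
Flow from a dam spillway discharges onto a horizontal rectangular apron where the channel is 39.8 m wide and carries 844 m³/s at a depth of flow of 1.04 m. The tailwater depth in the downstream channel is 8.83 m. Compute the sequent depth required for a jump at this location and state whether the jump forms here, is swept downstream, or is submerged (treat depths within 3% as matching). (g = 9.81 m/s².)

y₂ = 8.88 m; the jump forms here

q = Q/b = 844/39.8 = 21.2 m²/s; V₁ = q/y₁ = 20.4 m/s. Fr₁ = V₁/√(g·y₁) = 6.38.
Sequent-depth ratio: y₂/y₁ = ½[√(1 + 8Fr₁²) − 1] = ½[√327.0 − 1] = 8.54.
y₂ = 8.54 × 1.04 = 8.88 m.
Tailwater y_tw = 8.83 m: y_tw ≈ y₂, so the jump forms here.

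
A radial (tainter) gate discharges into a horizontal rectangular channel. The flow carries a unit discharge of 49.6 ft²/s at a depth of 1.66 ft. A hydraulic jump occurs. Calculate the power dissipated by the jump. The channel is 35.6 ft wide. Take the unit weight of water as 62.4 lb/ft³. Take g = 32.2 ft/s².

P = 1248 hp

V₁ = q/y₁ = 49.6/1.66 = 29.9 ft/s. Fr₁ = V₁/√(g·y₁) = 29.9/√(32.2×1.66) = 4.09.
Bélanger equation: y₂/y₁ = ½[√(1 + 8Fr₁²) − 1] = ½[√134.6 − 1] = 5.30.
y₂ = 5.30 × 1.66 = 8.80 ft.
V₂ = q/y₂ = 49.6/8.80 = 5.64 ft/s. E₁ = y₁ + V₁²/2g = 15.5 ft; E₂ = y₂ + V₂²/2g = 9.29 ft. ΔE = E₁ − E₂ = 6.23 ft.
Q = q·b = 49.6 × 35.6 = 1766 cfs. P = γ·Q·ΔE/550 = 62.4 × 1766 × 6.23 / 550 = 1248 hp.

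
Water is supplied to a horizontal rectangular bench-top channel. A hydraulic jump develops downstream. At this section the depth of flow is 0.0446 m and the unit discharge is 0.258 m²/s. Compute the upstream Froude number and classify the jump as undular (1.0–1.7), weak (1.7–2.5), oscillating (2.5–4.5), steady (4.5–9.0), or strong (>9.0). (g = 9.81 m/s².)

V₁ = q/y₁ = 0.258/0.0446 = 5.78 m/s. Fr₁ = V₁/√(g·y₁) = 5.78/√(9.81×0.0446) = 8.75.
Fr₁ = 8.75 lies in the steady range.

Fr₁ = 8.75; steady jump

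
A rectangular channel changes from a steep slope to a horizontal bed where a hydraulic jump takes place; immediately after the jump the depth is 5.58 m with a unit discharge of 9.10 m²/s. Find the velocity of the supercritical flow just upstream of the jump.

V₁ = 18.3 m/s

V₂ = q/y₂ = 9.10/5.58 = 1.63 m/s; Fr₂ = V₂/√(g·y₂) = 0.220.
The Bélanger relation is symmetric: y₁/y₂ = ½[√(1 + 8Fr₂²) − 1] = ½[√1.389 − 1] = 0.0892.
y₁ = 0.0892 × 5.58 = 0.498 m.
V₁ = q/y₁ = 9.10/0.498 = 18.3 m/s.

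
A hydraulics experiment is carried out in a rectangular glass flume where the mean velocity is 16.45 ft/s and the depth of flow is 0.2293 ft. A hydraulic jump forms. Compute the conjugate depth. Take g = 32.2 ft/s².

Fr₁ = V₁/√(g·y₁) = 16.45/√(32.2×0.2293) = 6.054.
Conjugate-depth relation: y₂/y₁ = ½[√(1 + 8Fr₁²) − 1] = ½[√294.20 − 1] = 8.076.
y₂ = 8.076 × 0.2293 = 1.852 ft.

y₂ = 1.852 ft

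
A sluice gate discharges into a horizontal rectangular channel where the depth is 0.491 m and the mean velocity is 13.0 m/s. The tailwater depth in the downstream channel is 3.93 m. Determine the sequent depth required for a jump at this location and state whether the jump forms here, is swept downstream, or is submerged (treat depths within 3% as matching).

y₂ = 3.87 m; the jump forms here

Fr₁ = V₁/√(g·y₁) = 13.0/√(9.81×0.491) = 5.92.
From the momentum equation for a rectangular channel, y₂/y₁ = ½[√(1 + 8Fr₁²) − 1] = ½[√281.7 − 1] = 7.89.
y₂ = 7.89 × 0.491 = 3.87 m.
Tailwater y_tw = 3.93 m: y_tw ≈ y₂, so the jump forms here.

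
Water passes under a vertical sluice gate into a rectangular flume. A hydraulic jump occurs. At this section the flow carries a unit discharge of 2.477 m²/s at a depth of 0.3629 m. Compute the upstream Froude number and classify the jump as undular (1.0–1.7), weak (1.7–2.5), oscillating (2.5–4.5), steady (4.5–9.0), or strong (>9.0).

V₁ = q/y₁ = 2.477/0.3629 = 6.826 m/s. Fr₁ = V₁/√(g·y₁) = 6.826/√(9.81×0.3629) = 3.618.
Fr₁ = 3.618 lies in the oscillating range.

Fr₁ = 3.618; oscillating jump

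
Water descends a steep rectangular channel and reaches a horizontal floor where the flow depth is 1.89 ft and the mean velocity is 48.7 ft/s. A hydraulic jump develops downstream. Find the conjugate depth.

y₂ = 15.8 ft

Fr₁ = V₁/√(g·y₁) = 48.7/√(32.2×1.89) = 6.24.
Sequent-depth ratio: y₂/y₁ = ½[√(1 + 8Fr₁²) − 1] = ½[√312.8 − 1] = 8.34.
y₂ = 8.34 × 1.89 = 15.8 ft.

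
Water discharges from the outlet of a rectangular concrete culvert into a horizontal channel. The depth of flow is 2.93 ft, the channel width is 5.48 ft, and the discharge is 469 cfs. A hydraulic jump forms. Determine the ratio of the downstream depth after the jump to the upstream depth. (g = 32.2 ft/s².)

y₂/y₁ = 3.78

q = Q/b = 469/5.48 = 85.6 ft²/s; V₁ = q/y₁ = 29.2 ft/s. Fr₁ = V₁/√(g·y₁) = 3.01.
Conjugate-depth relation: y₂/y₁ = ½[√(1 + 8Fr₁²) − 1] = ½[√73.35 − 1] = 3.78.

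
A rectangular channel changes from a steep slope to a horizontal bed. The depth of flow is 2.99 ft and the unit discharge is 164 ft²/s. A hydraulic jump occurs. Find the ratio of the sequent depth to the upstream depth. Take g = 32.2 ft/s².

V₁ = q/y₁ = 164/2.99 = 54.8 ft/s. Fr₁ = V₁/√(g·y₁) = 54.8/√(32.2×2.99) = 5.59.
Conjugate-depth relation: y₂/y₁ = ½[√(1 + 8Fr₁²) − 1] = ½[√251.0 − 1] = 7.42.

y₂/y₁ = 7.42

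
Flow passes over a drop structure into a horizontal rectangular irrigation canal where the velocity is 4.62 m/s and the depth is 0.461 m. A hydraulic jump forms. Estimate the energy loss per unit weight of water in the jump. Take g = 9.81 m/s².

ΔE = 0.185 m

Fr₁ = V₁/√(g·y₁) = 4.62/√(9.81×0.461) = 2.17.
Conjugate-depth relation: y₂/y₁ = ½[√(1 + 8Fr₁²) − 1] = ½[√38.76 − 1] = 2.61.
y₂ = 2.61 × 0.461 = 1.20 m.
Head loss: ΔE = (y₂ − y₁)³/(4y₁y₂) = (1.20 − 0.461)³/(4×0.461×1.20) = 0.411/2.22 = 0.185 m.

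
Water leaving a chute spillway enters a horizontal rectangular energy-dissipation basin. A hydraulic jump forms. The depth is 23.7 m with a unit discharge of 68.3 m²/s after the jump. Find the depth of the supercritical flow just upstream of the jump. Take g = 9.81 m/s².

y₁ = 1.59 m

V₂ = q/y₂ = 68.3/23.7 = 2.88 m/s; Fr₂ = V₂/√(g·y₂) = 0.189.
Applying the sequent-depth relation in reverse, y₁/y₂ = ½[√(1 + 8Fr₂²) − 1] = ½[√1.286 − 1] = 0.0670.
y₁ = 0.0670 × 23.7 = 1.59 m.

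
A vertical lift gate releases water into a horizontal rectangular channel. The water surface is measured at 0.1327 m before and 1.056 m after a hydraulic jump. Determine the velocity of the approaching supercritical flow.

For a rectangular channel the momentum equation gives q² = ½·g·y₁·y₂·(y₁ + y₂) = ½×9.81×0.1327×1.056×1.189 = 0.8170.
q = √0.8170 = 0.9039 m²/s.
V₁ = q/y₁ = 0.9039/0.1327 = 6.812 m/s.

V₁ = 6.812 m/s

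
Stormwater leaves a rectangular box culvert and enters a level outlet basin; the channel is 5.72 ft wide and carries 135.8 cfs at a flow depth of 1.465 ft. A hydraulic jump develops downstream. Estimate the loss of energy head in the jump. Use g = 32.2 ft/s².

q = Q/b = 135.8/5.72 = 23.74 ft²/s; V₁ = q/y₁ = 16.21 ft/s. Fr₁ = V₁/√(g·y₁) = 2.359.
By Bélanger, y₂/y₁ = ½[√(1 + 8Fr₁²) − 1] = ½[√45.538 − 1] = 2.874.
y₂ = 2.874 × 1.465 = 4.211 ft.
Head loss: ΔE = (y₂ − y₁)³/(4y₁y₂) = (4.211 − 1.465)³/(4×1.465×4.211) = 20.70/24.67 = 0.8388 ft.

ΔE = 0.8388 ft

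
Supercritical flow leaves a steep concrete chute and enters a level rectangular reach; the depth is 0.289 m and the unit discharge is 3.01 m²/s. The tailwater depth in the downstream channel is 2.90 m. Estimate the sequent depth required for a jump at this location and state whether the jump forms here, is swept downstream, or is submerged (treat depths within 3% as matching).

V₁ = q/y₁ = 3.01/0.289 = 10.4 m/s. Fr₁ = V₁/√(g·y₁) = 10.4/√(9.81×0.289) = 6.19.
Sequent-depth ratio: y₂/y₁ = ½[√(1 + 8Fr₁²) − 1] = ½[√307.1 − 1] = 8.26.
y₂ = 8.26 × 0.289 = 2.39 m.
Tailwater y_tw = 2.90 m: y_tw > y₂, so the jump is submerged.

y₂ = 2.39 m; the jump is submerged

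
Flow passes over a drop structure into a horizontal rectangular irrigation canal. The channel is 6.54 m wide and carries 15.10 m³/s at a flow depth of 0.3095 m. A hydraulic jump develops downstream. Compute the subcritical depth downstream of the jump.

y₂ = 1.726 m

q = Q/b = 15.10/6.54 = 2.309 m²/s; V₁ = q/y₁ = 7.460 m/s. Fr₁ = V₁/√(g·y₁) = 4.281.
Sequent-depth ratio: y₂/y₁ = ½[√(1 + 8Fr₁²) − 1] = ½[√147.63 − 1] = 5.575.
y₂ = 5.575 × 0.3095 = 1.726 m.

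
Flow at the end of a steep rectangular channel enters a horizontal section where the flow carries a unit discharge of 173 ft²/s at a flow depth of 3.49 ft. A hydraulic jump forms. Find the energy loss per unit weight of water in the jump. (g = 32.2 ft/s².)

ΔE = 19.2 ft

V₁ = q/y₁ = 173/3.49 = 49.6 ft/s. Fr₁ = V₁/√(g·y₁) = 49.6/√(32.2×3.49) = 4.68.
By Bélanger, y₂/y₁ = ½[√(1 + 8Fr₁²) − 1] = ½[√175.9 − 1] = 6.13.
y₂ = 6.13 × 3.49 = 21.4 ft.
Head loss: ΔE = (y₂ − y₁)³/(4y₁y₂) = (21.4 − 3.49)³/(4×3.49×21.4) = 5745/299 = 19.2 ft.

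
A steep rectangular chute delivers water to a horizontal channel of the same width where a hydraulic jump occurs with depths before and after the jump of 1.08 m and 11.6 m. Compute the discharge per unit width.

q = 27.9 m²/s

For a rectangular channel the momentum equation gives q² = ½·g·y₁·y₂·(y₁ + y₂) = ½×9.81×1.08×11.6×12.7 = 779.
q = √779 = 27.9 m²/s.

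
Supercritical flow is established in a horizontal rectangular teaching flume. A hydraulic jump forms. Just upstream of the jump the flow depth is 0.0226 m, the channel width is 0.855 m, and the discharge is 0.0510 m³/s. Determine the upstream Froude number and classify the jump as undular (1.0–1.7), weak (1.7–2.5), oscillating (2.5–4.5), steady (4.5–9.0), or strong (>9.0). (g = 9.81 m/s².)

Fr₁ = 5.61; steady jump

q = Q/b = 0.0510/0.855 = 0.0596 m²/s; V₁ = q/y₁ = 2.64 m/s. Fr₁ = V₁/√(g·y₁) = 5.61.
Fr₁ = 5.61 lies in the steady range.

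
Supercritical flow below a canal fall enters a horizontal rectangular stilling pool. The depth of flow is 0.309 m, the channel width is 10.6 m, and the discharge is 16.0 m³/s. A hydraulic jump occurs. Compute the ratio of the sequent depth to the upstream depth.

q = Q/b = 16.0/10.6 = 1.51 m²/s; V₁ = q/y₁ = 4.88 m/s. Fr₁ = V₁/√(g·y₁) = 2.81.
By Bélanger, y₂/y₁ = ½[√(1 + 8Fr₁²) − 1] = ½[√63.98 − 1] = 3.50.

y₂/y₁ = 3.50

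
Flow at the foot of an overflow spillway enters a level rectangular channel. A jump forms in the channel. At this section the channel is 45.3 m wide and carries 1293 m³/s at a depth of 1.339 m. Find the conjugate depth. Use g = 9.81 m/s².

q = Q/b = 1293/45.3 = 28.54 m²/s; V₁ = q/y₁ = 21.32 m/s. Fr₁ = V₁/√(g·y₁) = 5.882.
Sequent-depth ratio: y₂/y₁ = ½[√(1 + 8Fr₁²) − 1] = ½[√277.75 − 1] = 7.833.
y₂ = 7.833 × 1.339 = 10.49 m.

y₂ = 10.49 m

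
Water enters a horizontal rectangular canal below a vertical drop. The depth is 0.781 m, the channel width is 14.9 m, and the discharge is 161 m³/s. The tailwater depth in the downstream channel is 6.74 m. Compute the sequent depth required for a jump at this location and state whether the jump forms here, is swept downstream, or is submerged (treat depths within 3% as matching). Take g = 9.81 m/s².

y₂ = 5.14 m; the jump is submerged

q = Q/b = 161/14.9 = 10.8 m²/s; V₁ = q/y₁ = 13.8 m/s. Fr₁ = V₁/√(g·y₁) = 5.00.
Conjugate-depth relation: y₂/y₁ = ½[√(1 + 8Fr₁²) − 1] = ½[√200.9 − 1] = 6.59.
y₂ = 6.59 × 0.781 = 5.14 m.
Tailwater y_tw = 6.74 m: y_tw > y₂, so the jump is submerged.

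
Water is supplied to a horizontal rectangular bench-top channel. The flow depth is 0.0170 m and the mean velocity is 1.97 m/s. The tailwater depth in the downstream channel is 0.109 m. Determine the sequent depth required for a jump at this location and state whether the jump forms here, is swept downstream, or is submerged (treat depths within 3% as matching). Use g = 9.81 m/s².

Fr₁ = V₁/√(g·y₁) = 1.97/√(9.81×0.0170) = 4.82.
Sequent-depth ratio: y₂/y₁ = ½[√(1 + 8Fr₁²) − 1] = ½[√187.2 − 1] = 6.34.
y₂ = 6.34 × 0.0170 = 0.108 m.
Tailwater y_tw = 0.109 m: y_tw ≈ y₂, so the jump forms here.

y₂ = 0.108 m; the jump forms here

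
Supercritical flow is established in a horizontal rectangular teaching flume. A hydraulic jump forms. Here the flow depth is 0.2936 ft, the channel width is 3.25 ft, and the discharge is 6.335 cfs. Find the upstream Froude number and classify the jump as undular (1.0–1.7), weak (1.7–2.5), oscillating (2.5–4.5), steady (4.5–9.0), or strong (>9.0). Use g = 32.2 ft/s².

q = Q/b = 6.335/3.25 = 1.949 ft²/s; V₁ = q/y₁ = 6.639 ft/s. Fr₁ = V₁/√(g·y₁) = 2.159.
Fr₁ = 2.159 lies in the weak range.

Fr₁ = 2.159; weak jump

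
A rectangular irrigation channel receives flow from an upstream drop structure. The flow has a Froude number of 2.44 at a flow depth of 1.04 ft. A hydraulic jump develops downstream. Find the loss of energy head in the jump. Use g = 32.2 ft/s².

Fr₁ = 2.44 (given).
Conjugate-depth relation: y₂/y₁ = ½[√(1 + 8Fr₁²) − 1] = ½[√48.63 − 1] = 2.99.
y₂ = 2.99 × 1.04 = 3.11 ft.
V₁ = Fr₁·√(g·y₁) = 2.44×√(32.2×1.04) = 14.1 ft/s; q = V₁·y₁ = 14.7 ft²/s. V₂ = q/y₂ = 14.7/3.11 = 4.73 ft/s. E₁ = y₁ + V₁²/2g = 4.14 ft; E₂ = y₂ + V₂²/2g = 3.45 ft. ΔE = E₁ − E₂ = 0.683 ft.

ΔE = 0.683 ft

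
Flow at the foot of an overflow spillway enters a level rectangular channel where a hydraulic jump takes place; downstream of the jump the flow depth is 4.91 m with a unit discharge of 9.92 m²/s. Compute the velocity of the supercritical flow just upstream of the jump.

V₁ = 13.7 m/s

V₂ = q/y₂ = 9.92/4.91 = 2.02 m/s; Fr₂ = V₂/√(g·y₂) = 0.291.
Since the conjugate-depth ratio holds either way, y₁/y₂ = ½[√(1 + 8Fr₂²) − 1] = ½[√1.678 − 1] = 0.148.
y₁ = 0.148 × 4.91 = 0.725 m.
V₁ = q/y₁ = 9.92/0.725 = 13.7 m/s.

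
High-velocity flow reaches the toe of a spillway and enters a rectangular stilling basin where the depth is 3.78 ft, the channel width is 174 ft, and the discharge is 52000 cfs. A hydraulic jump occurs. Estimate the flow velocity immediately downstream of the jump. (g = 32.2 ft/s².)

q = Q/b = 52000/174 = 299 ft²/s; V₁ = q/y₁ = 79.1 ft/s. Fr₁ = V₁/√(g·y₁) = 7.17.
By Bélanger, y₂/y₁ = ½[√(1 + 8Fr₁²) − 1] = ½[√411.8 − 1] = 9.65.
y₂ = 9.65 × 3.78 = 36.5 ft.
V₂ = q/y₂ = 299/36.5 = 8.20 ft/s.

V₂ = 8.20 ft/s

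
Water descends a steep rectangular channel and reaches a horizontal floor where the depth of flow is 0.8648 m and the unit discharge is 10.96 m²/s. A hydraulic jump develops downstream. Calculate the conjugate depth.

V₁ = q/y₁ = 10.96/0.8648 = 12.67 m/s. Fr₁ = V₁/√(g·y₁) = 12.67/√(9.81×0.8648) = 4.351.
By Bélanger, y₂/y₁ = ½[√(1 + 8Fr₁²) − 1] = ½[√152.46 − 1] = 5.674.
y₂ = 5.674 × 0.8648 = 4.907 m.

y₂ = 4.907 m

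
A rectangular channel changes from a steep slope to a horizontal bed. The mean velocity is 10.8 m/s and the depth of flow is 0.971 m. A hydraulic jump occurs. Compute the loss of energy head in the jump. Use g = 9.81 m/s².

ΔE = 2.27 m

Fr₁ = V₁/√(g·y₁) = 10.8/√(9.81×0.971) = 3.50.
Conjugate-depth relation: y₂/y₁ = ½[√(1 + 8Fr₁²) − 1] = ½[√98.96 − 1] = 4.47.
y₂ = 4.47 × 0.971 = 4.34 m.
q = V₁·y₁ = 10.8 × 0.971 = 10.5 m²/s. V₂ = q/y₂ = 10.5/4.34 = 2.41 m/s. E₁ = y₁ + V₁²/2g = 6.92 m; E₂ = y₂ + V₂²/2g = 4.64 m. ΔE = E₁ − E₂ = 2.27 m.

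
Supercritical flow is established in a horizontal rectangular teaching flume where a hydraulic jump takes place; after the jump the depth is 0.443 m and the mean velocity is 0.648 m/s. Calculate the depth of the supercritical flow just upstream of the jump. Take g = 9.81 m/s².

Fr₂ = V₂/√(g·y₂) = 0.648/√(9.81×0.443) = 0.311.
The Bélanger relation is symmetric: y₁/y₂ = ½[√(1 + 8Fr₂²) − 1] = ½[√1.773 − 1] = 0.166.
y₁ = 0.166 × 0.443 = 0.0734 m.

y₁ = 0.0734 m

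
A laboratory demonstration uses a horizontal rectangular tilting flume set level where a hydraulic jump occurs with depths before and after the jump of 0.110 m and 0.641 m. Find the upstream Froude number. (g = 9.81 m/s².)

For a rectangular channel the momentum equation gives q² = ½·g·y₁·y₂·(y₁ + y₂) = ½×9.81×0.110×0.641×0.751 = 0.260.
q = √0.260 = 0.510 m²/s.
V₁ = q/y₁ = 4.63 m/s; Fr₁ = V₁/√(g·y₁) = 4.46.

Fr₁ = 4.46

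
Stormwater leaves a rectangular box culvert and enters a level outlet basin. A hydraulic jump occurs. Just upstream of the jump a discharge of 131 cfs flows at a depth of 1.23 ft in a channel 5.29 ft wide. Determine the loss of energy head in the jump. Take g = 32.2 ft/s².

ΔE = 2.16 ft

q = Q/b = 131/5.29 = 24.8 ft²/s; V₁ = q/y₁ = 20.1 ft/s. Fr₁ = V₁/√(g·y₁) = 3.20.
Bélanger equation: y₂/y₁ = ½[√(1 + 8Fr₁²) − 1] = ½[√82.87 − 1] = 4.05.
y₂ = 4.05 × 1.23 = 4.98 ft.
Head loss: ΔE = (y₂ − y₁)³/(4y₁y₂) = (4.98 − 1.23)³/(4×1.23×4.98) = 52.9/24.5 = 2.16 ft.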